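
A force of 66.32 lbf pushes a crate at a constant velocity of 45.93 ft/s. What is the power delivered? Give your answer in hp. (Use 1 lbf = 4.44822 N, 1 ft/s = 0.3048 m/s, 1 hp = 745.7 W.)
Convert to SI: F = 295.006 N, v = 13.9995 m/s
P = Fv = (295.006)(13.9995) = 4129.93 W = 5.538 hp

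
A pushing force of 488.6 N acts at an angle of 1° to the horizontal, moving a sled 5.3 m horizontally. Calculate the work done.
W = F·d·cosθ = (488.6)(5.3)cos(1°) = 2589 J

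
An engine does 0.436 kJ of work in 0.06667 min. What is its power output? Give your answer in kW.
Convert to SI: W = 436.0 J, t = 4.0002 s
P = W/t = 436.0/4.0002 = 108.995 W = 0.109 kW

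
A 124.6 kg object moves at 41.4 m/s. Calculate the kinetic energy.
KE = ½mv² = ½(124.6)(41.4)² = 106800 J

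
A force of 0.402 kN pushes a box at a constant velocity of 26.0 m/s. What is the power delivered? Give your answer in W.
Convert to SI: F = 402.0 N, v = 26.0 m/s
P = Fv = (402.0)(26.0) = 10450 W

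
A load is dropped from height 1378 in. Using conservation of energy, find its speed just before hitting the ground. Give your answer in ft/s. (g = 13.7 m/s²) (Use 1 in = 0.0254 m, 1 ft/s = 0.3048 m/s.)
Convert to SI: h = 35.0012 m
mgh = ½mv² ⇒ v = √(2gh) = √(2·13.7·35.0012) = 30.9683 m/s = 101.6 ft/s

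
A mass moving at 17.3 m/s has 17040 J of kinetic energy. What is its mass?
m = 2·KE/v² = 2·17040/(17.3)² = 113.9 kg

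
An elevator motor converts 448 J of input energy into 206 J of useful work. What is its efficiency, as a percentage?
η = W_out/W_in = 206/448 = 45.98%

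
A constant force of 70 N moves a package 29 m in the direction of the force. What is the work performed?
W = F·d = (70)(29) = 2030 J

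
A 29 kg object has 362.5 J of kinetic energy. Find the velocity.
v = √(2·KE/m) = √(2·362.5/29) = 5.0 m/s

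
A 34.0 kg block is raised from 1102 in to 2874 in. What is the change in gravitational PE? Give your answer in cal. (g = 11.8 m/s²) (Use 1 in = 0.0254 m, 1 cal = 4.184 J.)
Convert to SI: m = 34.0 kg, Δh = 45.0088 m
ΔPE = mgΔh = (34.0)(11.8)(45.0088) = 18057.5 J = 4316 cal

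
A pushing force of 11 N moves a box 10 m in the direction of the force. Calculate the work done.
W = F·d = (11)(10) = 110.0 J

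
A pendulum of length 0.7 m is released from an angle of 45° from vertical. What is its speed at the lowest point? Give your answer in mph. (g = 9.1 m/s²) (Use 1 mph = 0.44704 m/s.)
h = L(1 − cosθ) = 0.7(1 − cos45°) = 0.205025 m
v = √(2gh) = √(2·9.1·0.205025) = 1.9317 m/s = 4.321 mph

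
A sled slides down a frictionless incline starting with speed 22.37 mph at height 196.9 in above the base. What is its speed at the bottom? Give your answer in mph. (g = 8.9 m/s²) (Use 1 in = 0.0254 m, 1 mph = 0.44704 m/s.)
Convert to SI: v₀ = 10.0003 m/s, h = 5.00126 m
½mv₀² + mgh = ½mv² ⇒ v = √(v₀² + 2gh) = √(10.0003² + 2·8.9·5.00126) = 13.74875 m/s = 30.76 mph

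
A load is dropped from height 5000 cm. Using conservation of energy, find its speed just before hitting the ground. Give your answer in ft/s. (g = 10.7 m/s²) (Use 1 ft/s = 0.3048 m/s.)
Convert to SI: h = 50.0 m
mgh = ½mv² ⇒ v = √(2gh) = √(2·10.7·50.0) = 32.7109 m/s = 107.3 ft/s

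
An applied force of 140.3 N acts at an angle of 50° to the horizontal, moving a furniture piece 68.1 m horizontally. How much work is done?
W = F·d·cosθ = (140.3)(68.1)cos(50°) = 6141 J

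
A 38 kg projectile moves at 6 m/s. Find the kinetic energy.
KE = ½mv² = ½(38)(6)² = 684.0 J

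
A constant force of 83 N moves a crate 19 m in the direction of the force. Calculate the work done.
W = F·d = (83)(19) = 1577 J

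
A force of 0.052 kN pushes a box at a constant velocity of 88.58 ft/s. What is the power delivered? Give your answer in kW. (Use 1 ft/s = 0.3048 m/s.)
Convert to SI: F = 52.0 N, v = 26.9992 m/s
P = Fv = (52.0)(26.9992) = 1403.96 W = 1.404 kW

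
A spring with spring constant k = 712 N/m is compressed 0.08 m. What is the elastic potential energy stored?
PE = ½kx² = ½(712)(0.08)² = 2.278 J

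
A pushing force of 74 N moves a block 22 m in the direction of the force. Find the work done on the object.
W = F·d = (74)(22) = 1628 J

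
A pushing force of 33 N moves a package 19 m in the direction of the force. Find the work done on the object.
W = F·d = (33)(19) = 627.0 J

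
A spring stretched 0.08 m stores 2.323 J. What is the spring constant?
k = 2·PE/x² = 2·2.323/(0.08)² = 725.9 N/m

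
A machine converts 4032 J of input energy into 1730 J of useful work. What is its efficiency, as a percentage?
η = W_out/W_in = 1730/4032 = 42.91%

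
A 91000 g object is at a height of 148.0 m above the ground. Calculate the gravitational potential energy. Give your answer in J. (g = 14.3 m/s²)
Convert to SI: m = 91.0 kg, h = 148.0 m
PE = mgh = (91.0)(14.3)(148.0) = 192600 J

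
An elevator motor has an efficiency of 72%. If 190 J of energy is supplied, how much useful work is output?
W_out = η·W_in = 0.72·190 = 136.8 J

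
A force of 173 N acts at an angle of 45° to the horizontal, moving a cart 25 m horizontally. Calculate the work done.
W = F·d·cosθ = (173)(25)cos(45°) = 3058 J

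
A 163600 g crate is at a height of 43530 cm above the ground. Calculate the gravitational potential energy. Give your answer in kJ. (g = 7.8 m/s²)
Convert to SI: m = 163.6 kg, h = 435.3 m
PE = mgh = (163.6)(7.8)(435.3) = 555478 J = 555.5 kJ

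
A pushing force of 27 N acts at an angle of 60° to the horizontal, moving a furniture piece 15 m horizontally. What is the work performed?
W = F·d·cosθ = (27)(15)cos(60°) = 202.5 J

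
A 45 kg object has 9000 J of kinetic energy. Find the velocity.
v = √(2·KE/m) = √(2·9000/45) = 20.0 m/s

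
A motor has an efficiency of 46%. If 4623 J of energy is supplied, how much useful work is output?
W_out = η·W_in = 0.46·4623 = 2126.58 J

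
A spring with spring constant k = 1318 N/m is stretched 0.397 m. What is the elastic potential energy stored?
PE = ½kx² = ½(1318)(0.397)² = 103.9 J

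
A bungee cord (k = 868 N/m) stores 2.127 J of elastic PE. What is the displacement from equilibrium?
x = √(2·PE/k) = √(2·2.127/868) = 0.07001 m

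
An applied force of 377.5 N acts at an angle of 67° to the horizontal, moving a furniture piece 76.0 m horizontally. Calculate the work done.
W = F·d·cosθ = (377.5)(76.0)cos(67°) = 11210 J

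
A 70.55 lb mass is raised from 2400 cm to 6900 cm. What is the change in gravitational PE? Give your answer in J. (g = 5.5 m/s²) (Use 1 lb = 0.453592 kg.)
Convert to SI: m = 32.0009 kg, Δh = 45.0 m
ΔPE = mgΔh = (32.0009)(5.5)(45.0) = 7920 J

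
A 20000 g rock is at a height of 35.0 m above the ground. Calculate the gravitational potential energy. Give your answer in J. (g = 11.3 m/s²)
Convert to SI: m = 20.0 kg, h = 35.0 m
PE = mgh = (20.0)(11.3)(35.0) = 7910 J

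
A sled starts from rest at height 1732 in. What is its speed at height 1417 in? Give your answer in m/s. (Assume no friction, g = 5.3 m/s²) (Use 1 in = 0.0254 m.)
Convert to SI: h₁−h₂ = 8.001 m
mgh₁ = mgh₂ + ½mv² ⇒ v = √(2g(h₁−h₂)) = √(2·5.3·8.001) = 9.209 m/s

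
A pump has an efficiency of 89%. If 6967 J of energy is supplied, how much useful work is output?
W_out = η·W_in = 0.89·6967 = 6200.63 J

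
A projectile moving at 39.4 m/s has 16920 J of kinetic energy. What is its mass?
m = 2·KE/v² = 2·16920/(39.4)² = 21.8 kg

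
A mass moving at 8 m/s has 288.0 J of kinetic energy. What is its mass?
m = 2·KE/v² = 2·288.0/(8)² = 9.0 kg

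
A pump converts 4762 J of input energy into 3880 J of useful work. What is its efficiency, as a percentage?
η = W_out/W_in = 3880/4762 = 81.48%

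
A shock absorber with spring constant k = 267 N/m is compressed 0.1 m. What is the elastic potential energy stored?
PE = ½kx² = ½(267)(0.1)² = 1.335 J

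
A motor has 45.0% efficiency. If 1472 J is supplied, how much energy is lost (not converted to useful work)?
W_lost = W_in(1 − η) = 1472·(1 − 0.45) = 809.6 J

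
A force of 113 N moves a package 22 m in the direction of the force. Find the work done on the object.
W = F·d = (113)(22) = 2486 J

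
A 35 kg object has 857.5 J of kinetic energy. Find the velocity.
v = √(2·KE/m) = √(2·857.5/35) = 7.0 m/s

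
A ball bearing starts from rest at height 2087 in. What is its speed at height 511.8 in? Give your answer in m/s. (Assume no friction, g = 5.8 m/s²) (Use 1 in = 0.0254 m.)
Convert to SI: h₁−h₂ = 40.0101 m
mgh₁ = mgh₂ + ½mv² ⇒ v = √(2g(h₁−h₂)) = √(2·5.8·40.0101) = 21.54 m/s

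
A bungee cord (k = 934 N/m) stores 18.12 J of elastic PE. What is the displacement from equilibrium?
x = √(2·PE/k) = √(2·18.12/934) = 0.197 m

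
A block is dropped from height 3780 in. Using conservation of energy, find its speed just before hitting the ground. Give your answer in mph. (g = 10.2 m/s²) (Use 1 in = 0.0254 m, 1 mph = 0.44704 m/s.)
Convert to SI: h = 96.012 m
mgh = ½mv² ⇒ v = √(2gh) = √(2·10.2·96.012) = 44.2566 m/s = 99.0 mph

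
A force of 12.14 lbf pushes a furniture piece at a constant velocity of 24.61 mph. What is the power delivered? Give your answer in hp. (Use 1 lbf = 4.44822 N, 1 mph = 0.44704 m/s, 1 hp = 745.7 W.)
Convert to SI: F = 54.0014 N, v = 11.0017 m/s
P = Fv = (54.0014)(11.0017) = 594.105 W = 0.7967 hp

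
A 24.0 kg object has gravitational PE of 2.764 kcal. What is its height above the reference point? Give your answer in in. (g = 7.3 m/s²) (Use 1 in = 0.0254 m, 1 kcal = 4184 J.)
Convert to SI: m = 24.0 kg, PE = 11564.6 J
h = PE/(mg) = 11564.6/(24.0·7.3) = 66.0079 m = 2599 in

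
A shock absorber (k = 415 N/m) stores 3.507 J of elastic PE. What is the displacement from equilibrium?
x = √(2·PE/k) = √(2·3.507/415) = 0.13 m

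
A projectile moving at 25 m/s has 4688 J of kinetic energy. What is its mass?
m = 2·KE/v² = 2·4688/(25)² = 15.0 kg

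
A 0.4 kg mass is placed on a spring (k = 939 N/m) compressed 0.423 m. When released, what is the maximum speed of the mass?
½kx² = ½mv² ⇒ v = x√(k/m) = (0.423)√(939/0.4) = 20.49 m/s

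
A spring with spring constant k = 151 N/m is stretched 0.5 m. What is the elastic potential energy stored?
PE = ½kx² = ½(151)(0.5)² = 18.88 J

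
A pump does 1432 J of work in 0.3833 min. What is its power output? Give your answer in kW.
Convert to SI: W = 1432.0 J, t = 22.998 s
P = W/t = 1432.0/22.998 = 62.2663 W = 0.06227 kW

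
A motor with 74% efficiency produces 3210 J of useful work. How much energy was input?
W_in = W_out/η = 3210/0.74 = 4338 J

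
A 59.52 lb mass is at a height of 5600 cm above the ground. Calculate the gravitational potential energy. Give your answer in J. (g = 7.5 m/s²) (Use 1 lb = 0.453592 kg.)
Convert to SI: m = 26.9978 kg, h = 56.0 m
PE = mgh = (26.9978)(7.5)(56.0) = 11340 J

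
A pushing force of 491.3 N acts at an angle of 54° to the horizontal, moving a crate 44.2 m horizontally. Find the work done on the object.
W = F·d·cosθ = (491.3)(44.2)cos(54°) = 12760 J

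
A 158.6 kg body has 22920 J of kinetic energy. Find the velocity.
v = √(2·KE/m) = √(2·22920/158.6) = 17.0 m/s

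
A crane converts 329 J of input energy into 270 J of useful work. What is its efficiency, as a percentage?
η = W_out/W_in = 270/329 = 82.07%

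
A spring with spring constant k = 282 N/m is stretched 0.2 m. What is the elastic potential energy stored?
PE = ½kx² = ½(282)(0.2)² = 5.64 J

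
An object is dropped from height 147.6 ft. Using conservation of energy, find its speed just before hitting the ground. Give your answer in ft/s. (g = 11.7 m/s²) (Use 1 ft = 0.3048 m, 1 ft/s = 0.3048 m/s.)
Convert to SI: h = 44.9885 m
mgh = ½mv² ⇒ v = √(2gh) = √(2·11.7·44.9885) = 32.4458 m/s = 106.4 ft/s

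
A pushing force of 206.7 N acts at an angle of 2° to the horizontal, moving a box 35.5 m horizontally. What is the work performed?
W = F·d·cosθ = (206.7)(35.5)cos(2°) = 7333 J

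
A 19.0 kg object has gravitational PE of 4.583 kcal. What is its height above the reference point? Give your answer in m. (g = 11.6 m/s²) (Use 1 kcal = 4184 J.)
Convert to SI: m = 19.0 kg, PE = 19175.3 J
h = PE/(mg) = 19175.3/(19.0·11.6) = 87.0 m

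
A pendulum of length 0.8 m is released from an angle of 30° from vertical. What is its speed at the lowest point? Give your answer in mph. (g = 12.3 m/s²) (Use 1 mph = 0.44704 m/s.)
h = L(1 − cosθ) = 0.8(1 − cos30°) = 0.10718 m
v = √(2gh) = √(2·12.3·0.10718) = 1.62377 m/s = 3.632 mph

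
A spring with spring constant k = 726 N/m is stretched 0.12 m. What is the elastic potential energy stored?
PE = ½kx² = ½(726)(0.12)² = 5.227 J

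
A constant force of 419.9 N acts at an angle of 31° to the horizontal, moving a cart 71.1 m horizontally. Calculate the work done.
W = F·d·cosθ = (419.9)(71.1)cos(31°) = 25590 J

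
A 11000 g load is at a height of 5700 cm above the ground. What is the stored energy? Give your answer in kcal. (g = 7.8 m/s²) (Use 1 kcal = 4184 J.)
Convert to SI: m = 11.0 kg, h = 57.0 m
PE = mgh = (11.0)(7.8)(57.0) = 4890.6 J = 1.169 kcal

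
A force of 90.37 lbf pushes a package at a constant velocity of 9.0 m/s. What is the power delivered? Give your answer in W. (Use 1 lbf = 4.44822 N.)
Convert to SI: F = 401.986 N, v = 9.0 m/s
P = Fv = (401.986)(9.0) = 3618 W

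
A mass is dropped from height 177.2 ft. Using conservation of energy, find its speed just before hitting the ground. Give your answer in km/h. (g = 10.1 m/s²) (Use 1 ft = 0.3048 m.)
Convert to SI: h = 54.0106 m
mgh = ½mv² ⇒ v = √(2gh) = √(2·10.1·54.0106) = 33.0305 m/s = 118.9 km/h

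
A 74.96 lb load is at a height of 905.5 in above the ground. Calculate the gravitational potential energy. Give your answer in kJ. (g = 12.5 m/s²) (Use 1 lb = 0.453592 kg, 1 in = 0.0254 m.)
Convert to SI: m = 34.0013 kg, h = 22.9997 m
PE = mgh = (34.0013)(12.5)(22.9997) = 9775.23 J = 9.775 kJ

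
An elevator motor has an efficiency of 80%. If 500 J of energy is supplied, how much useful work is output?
W_out = η·W_in = 0.8·500 = 400.0 J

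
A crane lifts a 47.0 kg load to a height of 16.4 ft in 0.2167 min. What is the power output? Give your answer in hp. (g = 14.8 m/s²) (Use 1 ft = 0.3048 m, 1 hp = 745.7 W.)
Convert to SI: m = 47.0 kg, h = 4.99872 m, t = 13.002 s
P = mgh/t = (47.0)(14.8)(4.99872)/13.002 = 267.429 W = 0.3586 hp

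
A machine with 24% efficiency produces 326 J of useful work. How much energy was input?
W_in = W_out/η = 326/0.24 = 1358 J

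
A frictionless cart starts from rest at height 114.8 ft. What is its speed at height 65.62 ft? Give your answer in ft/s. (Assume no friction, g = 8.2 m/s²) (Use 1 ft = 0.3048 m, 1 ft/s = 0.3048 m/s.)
Convert to SI: h₁−h₂ = 14.9901 m
mgh₁ = mgh₂ + ½mv² ⇒ v = √(2g(h₁−h₂)) = √(2·8.2·14.9901) = 15.6792 m/s = 51.44 ft/s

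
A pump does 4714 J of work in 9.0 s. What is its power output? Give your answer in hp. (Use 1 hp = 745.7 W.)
P = W/t = 4714.0/9.0 = 523.778 W = 0.7024 hp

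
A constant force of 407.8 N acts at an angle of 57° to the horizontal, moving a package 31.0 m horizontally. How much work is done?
W = F·d·cosθ = (407.8)(31.0)cos(57°) = 6885 J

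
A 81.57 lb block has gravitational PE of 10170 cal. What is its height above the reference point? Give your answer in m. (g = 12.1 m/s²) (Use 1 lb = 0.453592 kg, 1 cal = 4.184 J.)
Convert to SI: m = 36.9995 kg, PE = 42551.3 J
h = PE/(mg) = 42551.3/(36.9995·12.1) = 95.05 m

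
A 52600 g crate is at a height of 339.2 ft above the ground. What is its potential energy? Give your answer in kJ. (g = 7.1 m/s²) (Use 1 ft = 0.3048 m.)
Convert to SI: m = 52.6 kg, h = 103.388 m
PE = mgh = (52.6)(7.1)(103.388) = 38611.3 J = 38.61 kJ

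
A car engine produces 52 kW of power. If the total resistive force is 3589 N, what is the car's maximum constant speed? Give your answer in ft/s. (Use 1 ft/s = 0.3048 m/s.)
P = Fv ⇒ v = P/F = 52000 W/3589.0 N = 14.4887 m/s = 47.54 ft/s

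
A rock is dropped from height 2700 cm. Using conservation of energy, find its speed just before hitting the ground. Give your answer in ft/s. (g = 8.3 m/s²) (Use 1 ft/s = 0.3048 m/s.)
Convert to SI: h = 27.0 m
mgh = ½mv² ⇒ v = √(2gh) = √(2·8.3·27.0) = 21.1707 m/s = 69.46 ft/s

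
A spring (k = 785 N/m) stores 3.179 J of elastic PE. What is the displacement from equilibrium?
x = √(2·PE/k) = √(2·3.179/785) = 0.09 m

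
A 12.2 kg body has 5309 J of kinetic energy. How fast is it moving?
v = √(2·KE/m) = √(2·5309/12.2) = 29.5 m/s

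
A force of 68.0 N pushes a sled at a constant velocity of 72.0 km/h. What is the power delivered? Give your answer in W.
Convert to SI: F = 68.0 N, v = 20.0 m/s
P = Fv = (68.0)(20.0) = 1360 W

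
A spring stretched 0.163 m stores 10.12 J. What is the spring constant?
k = 2·PE/x² = 2·10.12/(0.163)² = 761.8 N/m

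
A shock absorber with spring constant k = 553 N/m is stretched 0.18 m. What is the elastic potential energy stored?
PE = ½kx² = ½(553)(0.18)² = 8.959 J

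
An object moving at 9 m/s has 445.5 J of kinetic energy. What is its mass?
m = 2·KE/v² = 2·445.5/(9)² = 11.0 kg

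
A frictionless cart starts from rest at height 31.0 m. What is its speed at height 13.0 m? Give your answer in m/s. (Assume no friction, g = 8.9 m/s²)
mgh₁ = mgh₂ + ½mv² ⇒ v = √(2g(h₁−h₂)) = √(2·8.9·18.0) = 17.9 m/s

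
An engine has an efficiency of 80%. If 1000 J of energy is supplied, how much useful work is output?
W_out = η·W_in = 0.8·1000 = 800.0 J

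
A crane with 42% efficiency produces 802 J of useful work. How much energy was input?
W_in = W_out/η = 802/0.42 = 1910 J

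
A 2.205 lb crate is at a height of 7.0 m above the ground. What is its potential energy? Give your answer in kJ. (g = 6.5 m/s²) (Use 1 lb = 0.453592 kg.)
Convert to SI: m = 1.00017 kg, h = 7.0 m
PE = mgh = (1.00017)(6.5)(7.0) = 45.5078 J = 0.04551 kJ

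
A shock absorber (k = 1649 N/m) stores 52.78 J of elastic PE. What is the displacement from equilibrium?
x = √(2·PE/k) = √(2·52.78/1649) = 0.253 m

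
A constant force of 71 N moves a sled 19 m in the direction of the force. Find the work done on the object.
W = F·d = (71)(19) = 1349 J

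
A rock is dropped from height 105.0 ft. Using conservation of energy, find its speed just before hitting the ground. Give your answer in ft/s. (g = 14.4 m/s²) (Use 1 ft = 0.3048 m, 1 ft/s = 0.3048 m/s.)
Convert to SI: h = 32.004 m
mgh = ½mv² ⇒ v = √(2gh) = √(2·14.4·32.004) = 30.3598 m/s = 99.61 ft/s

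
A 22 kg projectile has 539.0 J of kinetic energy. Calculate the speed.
v = √(2·KE/m) = √(2·539.0/22) = 7.0 m/s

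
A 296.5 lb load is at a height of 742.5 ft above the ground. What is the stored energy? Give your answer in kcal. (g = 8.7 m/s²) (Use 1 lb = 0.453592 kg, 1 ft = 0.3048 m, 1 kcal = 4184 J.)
Convert to SI: m = 134.49 kg, h = 226.314 m
PE = mgh = (134.49)(8.7)(226.314) = 264802 J = 63.29 kcal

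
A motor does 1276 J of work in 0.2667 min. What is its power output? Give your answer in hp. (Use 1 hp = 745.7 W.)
Convert to SI: W = 1276.0 J, t = 16.002 s
P = W/t = 1276.0/16.002 = 79.74 W = 0.1069 hp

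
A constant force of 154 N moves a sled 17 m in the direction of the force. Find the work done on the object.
W = F·d = (154)(17) = 2618 J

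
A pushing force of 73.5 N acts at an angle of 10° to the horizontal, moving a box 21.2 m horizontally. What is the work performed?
W = F·d·cosθ = (73.5)(21.2)cos(10°) = 1535 J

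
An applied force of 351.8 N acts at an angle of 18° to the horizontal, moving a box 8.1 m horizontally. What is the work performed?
W = F·d·cosθ = (351.8)(8.1)cos(18°) = 2710 J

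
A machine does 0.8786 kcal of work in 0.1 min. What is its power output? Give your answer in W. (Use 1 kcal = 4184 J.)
Convert to SI: W = 3676.06 J, t = 6.0 s
P = W/t = 3676.06/6.0 = 612.7 W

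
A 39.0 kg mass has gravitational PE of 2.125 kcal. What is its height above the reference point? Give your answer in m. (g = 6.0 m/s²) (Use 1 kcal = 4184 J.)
Convert to SI: m = 39.0 kg, PE = 8891.0 J
h = PE/(mg) = 8891.0/(39.0·6.0) = 38.0 m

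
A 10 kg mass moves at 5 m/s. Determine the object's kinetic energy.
KE = ½mv² = ½(10)(5)² = 125.0 J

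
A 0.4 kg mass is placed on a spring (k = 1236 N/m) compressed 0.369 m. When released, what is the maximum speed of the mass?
½kx² = ½mv² ⇒ v = x√(k/m) = (0.369)√(1236/0.4) = 20.51 m/s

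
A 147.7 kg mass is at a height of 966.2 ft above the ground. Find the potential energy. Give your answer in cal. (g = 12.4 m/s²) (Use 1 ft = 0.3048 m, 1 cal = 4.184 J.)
Convert to SI: m = 147.7 kg, h = 294.498 m
PE = mgh = (147.7)(12.4)(294.498) = 539367 J = 128900 cal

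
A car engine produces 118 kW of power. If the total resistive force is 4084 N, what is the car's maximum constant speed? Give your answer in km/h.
P = Fv ⇒ v = P/F = 118000 W/4084.0 N = 28.8932 m/s = 104.0 km/h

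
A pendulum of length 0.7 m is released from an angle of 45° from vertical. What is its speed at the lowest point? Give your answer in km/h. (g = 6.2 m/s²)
h = L(1 − cosθ) = 0.7(1 − cos45°) = 0.205025 m
v = √(2gh) = √(2·6.2·0.205025) = 1.59446 m/s = 5.74 km/h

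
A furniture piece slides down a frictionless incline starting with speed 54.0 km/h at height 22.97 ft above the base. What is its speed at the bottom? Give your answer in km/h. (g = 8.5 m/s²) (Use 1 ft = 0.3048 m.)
Convert to SI: v₀ = 15.0 m/s, h = 7.00126 m
½mv₀² + mgh = ½mv² ⇒ v = √(v₀² + 2gh) = √(15.0² + 2·8.5·7.00126) = 18.5478 m/s = 66.77 km/h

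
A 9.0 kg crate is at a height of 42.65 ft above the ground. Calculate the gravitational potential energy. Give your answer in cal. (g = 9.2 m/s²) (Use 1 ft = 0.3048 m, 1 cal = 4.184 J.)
Convert to SI: m = 9.0 kg, h = 12.9997 m
PE = mgh = (9.0)(9.2)(12.9997) = 1076.38 J = 257.3 cal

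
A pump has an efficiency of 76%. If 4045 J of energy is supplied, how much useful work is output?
W_out = η·W_in = 0.76·4045 = 3074.2 J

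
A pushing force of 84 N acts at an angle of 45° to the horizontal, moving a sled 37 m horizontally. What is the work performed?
W = F·d·cosθ = (84)(37)cos(45°) = 2198 J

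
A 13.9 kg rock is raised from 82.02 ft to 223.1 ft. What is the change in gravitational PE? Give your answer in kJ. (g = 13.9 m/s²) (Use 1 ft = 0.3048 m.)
Convert to SI: m = 13.9 kg, Δh = 43.0012 m
ΔPE = mgΔh = (13.9)(13.9)(43.0012) = 8308.26 J = 8.308 kJ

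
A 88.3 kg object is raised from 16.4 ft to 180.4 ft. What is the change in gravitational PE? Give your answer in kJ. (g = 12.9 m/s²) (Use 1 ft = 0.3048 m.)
Convert to SI: m = 88.3 kg, Δh = 49.9872 m
ΔPE = mgΔh = (88.3)(12.9)(49.9872) = 56938.9 J = 56.94 kJ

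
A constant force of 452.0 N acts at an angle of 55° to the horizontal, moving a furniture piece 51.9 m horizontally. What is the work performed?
W = F·d·cosθ = (452.0)(51.9)cos(55°) = 13460 J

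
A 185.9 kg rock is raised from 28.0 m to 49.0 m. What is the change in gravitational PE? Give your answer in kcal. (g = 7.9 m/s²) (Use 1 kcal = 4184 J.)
ΔPE = mgΔh = (185.9)(7.9)(21.0) = 30840.8 J = 7.371 kcal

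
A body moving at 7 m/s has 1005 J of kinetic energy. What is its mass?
m = 2·KE/v² = 2·1005/(7)² = 41.02 kg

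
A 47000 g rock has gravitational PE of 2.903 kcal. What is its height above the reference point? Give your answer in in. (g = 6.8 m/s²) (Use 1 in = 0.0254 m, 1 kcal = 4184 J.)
Convert to SI: m = 47.0 kg, PE = 12146.2 J
h = PE/(mg) = 12146.2/(47.0·6.8) = 38.0042 m = 1496 in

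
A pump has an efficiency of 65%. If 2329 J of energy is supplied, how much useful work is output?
W_out = η·W_in = 0.65·2329 = 1513.85 J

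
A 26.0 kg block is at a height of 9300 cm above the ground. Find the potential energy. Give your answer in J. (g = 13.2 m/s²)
Convert to SI: m = 26.0 kg, h = 93.0 m
PE = mgh = (26.0)(13.2)(93.0) = 31920 J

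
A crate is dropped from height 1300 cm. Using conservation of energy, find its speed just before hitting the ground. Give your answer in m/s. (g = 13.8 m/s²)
Convert to SI: h = 13.0 m
mgh = ½mv² ⇒ v = √(2gh) = √(2·13.8·13.0) = 18.94 m/s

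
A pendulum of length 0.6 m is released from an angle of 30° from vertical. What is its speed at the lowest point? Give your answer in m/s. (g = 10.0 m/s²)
h = L(1 − cosθ) = 0.6(1 − cos30°) = 0.0803848 m
v = √(2gh) = √(2·10.0·0.0803848) = 1.268 m/s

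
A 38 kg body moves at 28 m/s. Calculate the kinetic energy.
KE = ½mv² = ½(38)(28)² = 14896.0 J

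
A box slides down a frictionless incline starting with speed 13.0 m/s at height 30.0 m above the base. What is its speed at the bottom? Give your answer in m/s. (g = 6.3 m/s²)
½mv₀² + mgh = ½mv² ⇒ v = √(v₀² + 2gh) = √(13.0² + 2·6.3·30.0) = 23.39 m/s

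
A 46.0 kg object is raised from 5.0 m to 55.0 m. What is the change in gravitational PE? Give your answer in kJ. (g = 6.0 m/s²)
ΔPE = mgΔh = (46.0)(6.0)(50.0) = 13800.0 J = 13.8 kJ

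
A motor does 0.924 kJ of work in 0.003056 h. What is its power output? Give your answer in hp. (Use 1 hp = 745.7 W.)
Convert to SI: W = 924.0 J, t = 11.0016 s
P = W/t = 924.0/11.0016 = 83.9878 W = 0.1126 hp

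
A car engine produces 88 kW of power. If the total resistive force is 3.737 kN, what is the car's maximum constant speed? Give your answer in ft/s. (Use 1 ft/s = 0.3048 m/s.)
Convert to SI: F = 3737.0 N
P = Fv ⇒ v = P/F = 88000 W/3737.0 N = 23.5483 m/s = 77.26 ft/s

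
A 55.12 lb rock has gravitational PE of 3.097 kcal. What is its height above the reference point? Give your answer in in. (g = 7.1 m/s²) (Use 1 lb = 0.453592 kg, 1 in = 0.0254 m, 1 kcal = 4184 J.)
Convert to SI: m = 25.002 kg, PE = 12957.8 J
h = PE/(mg) = 12957.8/(25.002·7.1) = 72.9961 m = 2874 in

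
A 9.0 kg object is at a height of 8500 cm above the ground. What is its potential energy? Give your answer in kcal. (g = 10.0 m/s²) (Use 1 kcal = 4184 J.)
Convert to SI: m = 9.0 kg, h = 85.0 m
PE = mgh = (9.0)(10.0)(85.0) = 7650.0 J = 1.828 kcal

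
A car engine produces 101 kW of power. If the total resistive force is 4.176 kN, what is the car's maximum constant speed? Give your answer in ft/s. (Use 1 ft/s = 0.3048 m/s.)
Convert to SI: F = 4176.0 N
P = Fv ⇒ v = P/F = 101000 W/4176.0 N = 24.1858 m/s = 79.35 ft/s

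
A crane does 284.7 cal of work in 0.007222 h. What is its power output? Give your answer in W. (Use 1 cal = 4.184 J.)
Convert to SI: W = 1191.18 J, t = 25.9992 s
P = W/t = 1191.18/25.9992 = 45.82 W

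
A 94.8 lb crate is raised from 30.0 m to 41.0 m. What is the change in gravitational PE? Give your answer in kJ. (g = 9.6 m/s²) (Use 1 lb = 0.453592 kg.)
Convert to SI: m = 43.0005 kg, Δh = 11.0 m
ΔPE = mgΔh = (43.0005)(9.6)(11.0) = 4540.86 J = 4.541 kJ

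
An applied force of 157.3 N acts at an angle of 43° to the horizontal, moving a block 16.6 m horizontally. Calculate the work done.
W = F·d·cosθ = (157.3)(16.6)cos(43°) = 1910 J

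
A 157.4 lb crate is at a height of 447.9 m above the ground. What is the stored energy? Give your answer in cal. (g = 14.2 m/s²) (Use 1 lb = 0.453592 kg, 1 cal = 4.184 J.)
Convert to SI: m = 71.3954 kg, h = 447.9 m
PE = mgh = (71.3954)(14.2)(447.9) = 454087 J = 108500 cal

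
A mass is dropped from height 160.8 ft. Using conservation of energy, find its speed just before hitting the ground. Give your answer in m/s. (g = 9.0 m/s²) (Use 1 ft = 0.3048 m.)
Convert to SI: h = 49.0118 m
mgh = ½mv² ⇒ v = √(2gh) = √(2·9.0·49.0118) = 29.7 m/s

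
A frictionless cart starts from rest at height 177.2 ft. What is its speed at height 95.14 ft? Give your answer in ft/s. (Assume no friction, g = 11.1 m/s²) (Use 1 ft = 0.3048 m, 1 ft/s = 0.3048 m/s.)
Convert to SI: h₁−h₂ = 25.0119 m
mgh₁ = mgh₂ + ½mv² ⇒ v = √(2g(h₁−h₂)) = √(2·11.1·25.0119) = 23.564 m/s = 77.31 ft/s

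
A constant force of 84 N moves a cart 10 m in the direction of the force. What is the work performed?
W = F·d = (84)(10) = 840.0 J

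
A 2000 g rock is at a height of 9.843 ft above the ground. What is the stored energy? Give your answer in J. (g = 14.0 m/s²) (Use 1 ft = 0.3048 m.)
Convert to SI: m = 2.0 kg, h = 3.00015 m
PE = mgh = (2.0)(14.0)(3.00015) = 84.0 J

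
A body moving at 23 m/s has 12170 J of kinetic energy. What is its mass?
m = 2·KE/v² = 2·12170/(23)² = 46.01 kg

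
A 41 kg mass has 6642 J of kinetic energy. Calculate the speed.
v = √(2·KE/m) = √(2·6642/41) = 18.0 m/s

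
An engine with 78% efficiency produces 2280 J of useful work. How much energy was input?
W_in = W_out/η = 2280/0.78 = 2923 J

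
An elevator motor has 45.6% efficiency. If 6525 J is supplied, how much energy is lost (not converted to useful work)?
W_lost = W_in(1 − η) = 6525·(1 − 0.456) = 3550 J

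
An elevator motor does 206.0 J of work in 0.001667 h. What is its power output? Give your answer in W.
Convert to SI: W = 206.0 J, t = 6.0012 s
P = W/t = 206.0/6.0012 = 34.33 W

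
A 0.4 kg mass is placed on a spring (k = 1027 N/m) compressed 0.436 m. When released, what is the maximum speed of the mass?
½kx² = ½mv² ⇒ v = x√(k/m) = (0.436)√(1027/0.4) = 22.09 m/s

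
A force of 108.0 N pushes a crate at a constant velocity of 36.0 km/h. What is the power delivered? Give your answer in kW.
Convert to SI: F = 108.0 N, v = 10.0 m/s
P = Fv = (108.0)(10.0) = 1080.0 W = 1.08 kW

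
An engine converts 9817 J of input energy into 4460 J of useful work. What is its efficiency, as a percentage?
η = W_out/W_in = 4460/9817 = 45.43%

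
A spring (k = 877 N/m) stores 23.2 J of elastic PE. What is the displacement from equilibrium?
x = √(2·PE/k) = √(2·23.2/877) = 0.23 m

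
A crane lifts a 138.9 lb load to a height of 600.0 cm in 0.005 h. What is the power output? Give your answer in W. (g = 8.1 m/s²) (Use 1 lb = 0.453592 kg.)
Convert to SI: m = 63.0039 kg, h = 6.0 m, t = 18.0 s
P = mgh/t = (63.0039)(8.1)(6.0)/18.0 = 170.1 W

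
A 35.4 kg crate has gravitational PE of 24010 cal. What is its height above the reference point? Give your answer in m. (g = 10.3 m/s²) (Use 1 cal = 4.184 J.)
Convert to SI: m = 35.4 kg, PE = 100458 J
h = PE/(mg) = 100458/(35.4·10.3) = 275.5 m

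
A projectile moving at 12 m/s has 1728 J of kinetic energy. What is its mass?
m = 2·KE/v² = 2·1728/(12)² = 24.0 kg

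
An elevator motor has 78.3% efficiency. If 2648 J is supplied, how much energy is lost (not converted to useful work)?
W_lost = W_in(1 − η) = 2648·(1 − 0.783) = 574.6 J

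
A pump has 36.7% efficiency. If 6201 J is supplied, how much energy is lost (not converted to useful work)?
W_lost = W_in(1 − η) = 6201·(1 − 0.367) = 3925 J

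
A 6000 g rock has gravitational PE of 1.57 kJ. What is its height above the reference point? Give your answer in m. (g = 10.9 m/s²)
Convert to SI: m = 6.0 kg, PE = 1570.0 J
h = PE/(mg) = 1570.0/(6.0·10.9) = 24.01 m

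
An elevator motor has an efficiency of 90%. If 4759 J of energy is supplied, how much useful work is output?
W_out = η·W_in = 0.9·4759 = 4283.1 J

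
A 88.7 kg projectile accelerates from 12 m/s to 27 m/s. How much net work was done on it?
W = ΔKE = ½m(v₂² − v₁²) = ½(88.7)(27² − 12²) = 25944.75 J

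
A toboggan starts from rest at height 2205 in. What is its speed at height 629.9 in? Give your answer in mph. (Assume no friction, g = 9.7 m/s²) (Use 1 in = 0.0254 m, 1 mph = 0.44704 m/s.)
Convert to SI: h₁−h₂ = 40.0075 m
mgh₁ = mgh₂ + ½mv² ⇒ v = √(2g(h₁−h₂)) = √(2·9.7·40.0075) = 27.8594 m/s = 62.32 mph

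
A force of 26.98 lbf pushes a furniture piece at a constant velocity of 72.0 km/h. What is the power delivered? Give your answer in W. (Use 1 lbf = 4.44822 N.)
Convert to SI: F = 120.013 N, v = 20.0 m/s
P = Fv = (120.013)(20.0) = 2400 W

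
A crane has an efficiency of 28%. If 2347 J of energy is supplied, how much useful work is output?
W_out = η·W_in = 0.28·2347 = 657.16 J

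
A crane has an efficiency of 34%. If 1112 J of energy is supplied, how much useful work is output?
W_out = η·W_in = 0.34·1112 = 378.08 J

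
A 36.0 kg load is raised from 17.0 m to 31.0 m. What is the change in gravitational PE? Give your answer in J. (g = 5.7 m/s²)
ΔPE = mgΔh = (36.0)(5.7)(14.0) = 2873 J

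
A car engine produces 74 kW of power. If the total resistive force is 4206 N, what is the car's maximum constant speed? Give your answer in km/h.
P = Fv ⇒ v = P/F = 74000 W/4206.0 N = 17.5939 m/s = 63.34 km/h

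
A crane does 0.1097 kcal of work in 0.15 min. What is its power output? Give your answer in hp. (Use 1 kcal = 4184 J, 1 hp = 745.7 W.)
Convert to SI: W = 458.985 J, t = 9.0 s
P = W/t = 458.985/9.0 = 50.9983 W = 0.06839 hp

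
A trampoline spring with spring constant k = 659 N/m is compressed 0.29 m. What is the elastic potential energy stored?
PE = ½kx² = ½(659)(0.29)² = 27.71 J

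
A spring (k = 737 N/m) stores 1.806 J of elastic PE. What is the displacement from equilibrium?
x = √(2·PE/k) = √(2·1.806/737) = 0.07001 m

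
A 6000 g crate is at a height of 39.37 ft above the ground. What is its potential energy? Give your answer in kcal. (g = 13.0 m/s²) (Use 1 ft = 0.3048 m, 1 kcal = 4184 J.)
Convert to SI: m = 6.0 kg, h = 12.0 m
PE = mgh = (6.0)(13.0)(12.0) = 935.998 J = 0.2237 kcal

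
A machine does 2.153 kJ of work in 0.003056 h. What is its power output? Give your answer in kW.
Convert to SI: W = 2153.0 J, t = 11.0016 s
P = W/t = 2153.0/11.0016 = 195.699 W = 0.1957 kW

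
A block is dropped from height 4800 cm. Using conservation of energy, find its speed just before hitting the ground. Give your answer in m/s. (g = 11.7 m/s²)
Convert to SI: h = 48.0 m
mgh = ½mv² ⇒ v = √(2gh) = √(2·11.7·48.0) = 33.51 m/s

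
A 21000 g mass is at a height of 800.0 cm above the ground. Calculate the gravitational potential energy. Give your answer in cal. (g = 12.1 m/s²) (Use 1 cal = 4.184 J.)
Convert to SI: m = 21.0 kg, h = 8.0 m
PE = mgh = (21.0)(12.1)(8.0) = 2032.8 J = 485.9 cal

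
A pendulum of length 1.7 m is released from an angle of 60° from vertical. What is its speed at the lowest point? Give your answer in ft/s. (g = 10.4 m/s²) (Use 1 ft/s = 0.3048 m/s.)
h = L(1 − cosθ) = 1.7(1 − cos60°) = 0.85 m
v = √(2gh) = √(2·10.4·0.85) = 4.20476 m/s = 13.8 ft/s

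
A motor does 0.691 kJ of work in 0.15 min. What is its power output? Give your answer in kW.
Convert to SI: W = 691.0 J, t = 9.0 s
P = W/t = 691.0/9.0 = 76.7778 W = 0.07678 kW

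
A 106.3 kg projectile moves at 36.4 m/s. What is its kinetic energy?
KE = ½mv² = ½(106.3)(36.4)² = 70420 J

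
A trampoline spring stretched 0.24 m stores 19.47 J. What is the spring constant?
k = 2·PE/x² = 2·19.47/(0.24)² = 676.0 N/m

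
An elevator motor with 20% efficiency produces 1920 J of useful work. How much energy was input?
W_in = W_out/η = 1920/0.2 = 9600 J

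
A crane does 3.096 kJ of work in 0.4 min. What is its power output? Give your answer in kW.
Convert to SI: W = 3096.0 J, t = 24.0 s
P = W/t = 3096.0/24.0 = 129.0 W = 0.129 kW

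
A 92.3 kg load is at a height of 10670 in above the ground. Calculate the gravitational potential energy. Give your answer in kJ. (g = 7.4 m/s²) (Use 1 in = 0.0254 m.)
Convert to SI: m = 92.3 kg, h = 271.018 m
PE = mgh = (92.3)(7.4)(271.018) = 185111 J = 185.1 kJ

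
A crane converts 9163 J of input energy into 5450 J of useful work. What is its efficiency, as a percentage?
η = W_out/W_in = 5450/9163 = 59.48%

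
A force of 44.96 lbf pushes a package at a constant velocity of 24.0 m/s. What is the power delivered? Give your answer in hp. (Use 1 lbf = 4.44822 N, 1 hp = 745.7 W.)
Convert to SI: F = 199.992 N, v = 24.0 m/s
P = Fv = (199.992)(24.0) = 4799.81 W = 6.437 hp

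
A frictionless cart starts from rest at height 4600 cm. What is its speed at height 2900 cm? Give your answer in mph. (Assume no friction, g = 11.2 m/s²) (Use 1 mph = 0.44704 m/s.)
Convert to SI: h₁−h₂ = 17.0 m
mgh₁ = mgh₂ + ½mv² ⇒ v = √(2g(h₁−h₂)) = √(2·11.2·17.0) = 19.5141 m/s = 43.65 mph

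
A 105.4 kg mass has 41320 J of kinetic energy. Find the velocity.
v = √(2·KE/m) = √(2·41320/105.4) = 28.0 m/s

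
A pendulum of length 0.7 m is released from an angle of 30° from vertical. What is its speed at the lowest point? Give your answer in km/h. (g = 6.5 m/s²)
h = L(1 − cosθ) = 0.7(1 − cos30°) = 0.0937822 m
v = √(2gh) = √(2·6.5·0.0937822) = 1.10416 m/s = 3.975 km/h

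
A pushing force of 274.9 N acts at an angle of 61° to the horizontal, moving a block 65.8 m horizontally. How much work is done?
W = F·d·cosθ = (274.9)(65.8)cos(61°) = 8769 J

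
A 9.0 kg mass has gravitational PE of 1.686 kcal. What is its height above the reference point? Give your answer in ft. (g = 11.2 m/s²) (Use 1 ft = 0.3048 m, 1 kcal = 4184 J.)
Convert to SI: m = 9.0 kg, PE = 7054.22 J
h = PE/(mg) = 7054.22/(9.0·11.2) = 69.9824 m = 229.6 ft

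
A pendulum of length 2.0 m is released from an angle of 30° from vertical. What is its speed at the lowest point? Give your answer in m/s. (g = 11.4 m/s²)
h = L(1 − cosθ) = 2.0(1 − cos30°) = 0.267949 m
v = √(2gh) = √(2·11.4·0.267949) = 2.472 m/s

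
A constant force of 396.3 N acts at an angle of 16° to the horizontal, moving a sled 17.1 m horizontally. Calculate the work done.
W = F·d·cosθ = (396.3)(17.1)cos(16°) = 6514 J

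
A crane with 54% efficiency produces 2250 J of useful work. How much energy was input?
W_in = W_out/η = 2250/0.54 = 4167 J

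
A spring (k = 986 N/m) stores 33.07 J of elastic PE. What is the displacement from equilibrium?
x = √(2·PE/k) = √(2·33.07/986) = 0.259 m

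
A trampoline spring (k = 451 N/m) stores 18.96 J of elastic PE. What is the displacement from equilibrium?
x = √(2·PE/k) = √(2·18.96/451) = 0.29 m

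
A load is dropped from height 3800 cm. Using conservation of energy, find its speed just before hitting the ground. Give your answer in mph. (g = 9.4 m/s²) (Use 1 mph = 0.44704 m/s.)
Convert to SI: h = 38.0 m
mgh = ½mv² ⇒ v = √(2gh) = √(2·9.4·38.0) = 26.7283 m/s = 59.79 mph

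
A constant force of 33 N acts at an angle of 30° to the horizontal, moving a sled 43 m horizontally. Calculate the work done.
W = F·d·cosθ = (33)(43)cos(30°) = 1229 J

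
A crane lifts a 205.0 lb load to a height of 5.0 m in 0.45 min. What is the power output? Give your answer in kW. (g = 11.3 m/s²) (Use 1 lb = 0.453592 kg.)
Convert to SI: m = 92.9864 kg, h = 5.0 m, t = 27.0 s
P = mgh/t = (92.9864)(11.3)(5.0)/27.0 = 194.583 W = 0.1946 kW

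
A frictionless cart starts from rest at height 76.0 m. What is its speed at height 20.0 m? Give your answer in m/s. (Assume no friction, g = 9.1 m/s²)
mgh₁ = mgh₂ + ½mv² ⇒ v = √(2g(h₁−h₂)) = √(2·9.1·56.0) = 31.92 m/s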